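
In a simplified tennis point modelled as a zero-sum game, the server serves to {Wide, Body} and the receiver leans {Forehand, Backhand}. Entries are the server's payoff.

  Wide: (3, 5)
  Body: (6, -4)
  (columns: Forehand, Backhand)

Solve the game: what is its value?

7/2

Row minima: Wide → 3, Body → -4; maximin = 3.
Column maxima: Forehand → 6, Backhand → 5; minimax = 5.
3 ≠ 5, so there is no saddle point; optimal play is mixed.
Let the server play Wide with probability p. Expected payoff against Forehand: 3p + 6(1−p) = −3p + 6; against Backhand: 5p + (-4)(1−p) = 9p − 4.
Setting these equal: −3p + 6 = 9p − 4 ⇒ −12p = -10 ⇒ p = 5/6, and the value is (-3)·(5/6) + 6 = 7/2.
For the receiver: with q = P(Forehand), equating Wide's and Body's payoffs gives −2q + 5 = 10q − 4 ⇒ q = 3/4.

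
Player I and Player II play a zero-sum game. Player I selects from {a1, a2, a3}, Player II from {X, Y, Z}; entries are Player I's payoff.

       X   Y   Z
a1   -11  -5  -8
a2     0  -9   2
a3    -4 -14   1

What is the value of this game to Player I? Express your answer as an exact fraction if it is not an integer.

-33/5

Row minima: a1 → -11, a2 → -9, a3 → -14; maximin = -9.
Column maxima: X → 0, Y → -5, Z → 2; minimax = -5.
-9 ≠ -5, so there is no saddle point; optimal play is mixed.
a3 is strictly dominated by a2, so Player I never plays it.
Z is strictly dominated by X (it gives Player I strictly more in every row), so Player II never plays it.
On the remaining 2×2 (a1, a2 vs X, Y):
Let Player I play a1 with probability p. Expected payoff against X: (-11)p + 0(1−p) = −11p; against Y: (-5)p + (-9)(1−p) = 4p − 9.
Setting these equal: −11p = 4p − 9 ⇒ −15p = -9 ⇒ p = 3/5, and the value is (-11)·(3/5) = -33/5.
For Player II: with q = P(X), equating a1's and a2's payoffs gives −6q − 5 = 9q − 9 ⇒ q = 4/15.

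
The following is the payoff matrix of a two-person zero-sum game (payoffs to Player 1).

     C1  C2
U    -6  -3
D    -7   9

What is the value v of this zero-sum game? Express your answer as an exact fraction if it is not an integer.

-6

Row minima: U → -6, D → -7; maximin = -6.
Column maxima: C1 → -6, C2 → 9; minimax = -6.
Since maximin = minimax = -6, there is a saddle point and the value is -6.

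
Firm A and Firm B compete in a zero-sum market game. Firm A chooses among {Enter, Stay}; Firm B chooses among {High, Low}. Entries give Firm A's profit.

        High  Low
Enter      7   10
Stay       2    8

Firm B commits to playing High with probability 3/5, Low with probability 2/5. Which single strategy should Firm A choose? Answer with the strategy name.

Enter

Expected payoff of Enter: (3/5)·7 + (2/5)·10 = 41/5.
Expected payoff of Stay: (3/5)·2 + (2/5)·8 = 22/5.
The largest is 41/5, so Firm A's best response is Enter.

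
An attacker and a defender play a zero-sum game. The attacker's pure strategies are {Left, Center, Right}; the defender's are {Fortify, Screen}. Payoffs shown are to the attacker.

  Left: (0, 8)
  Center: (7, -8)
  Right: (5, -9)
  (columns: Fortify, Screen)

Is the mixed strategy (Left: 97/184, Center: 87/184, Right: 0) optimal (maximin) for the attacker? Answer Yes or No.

No

Against Fortify this mix gives (97/184)·0 + (87/184)·7 = 609/184.
Against Screen this mix gives (97/184)·8 + (87/184)·(-8) = 10/23.
The defender will play Screen, holding the attacker to 10/23. Shifting weight toward the row that does better against Screen would raise this floor (the equalizing mix achieves 56/23 against both Screen and Fortify), so the proposed strategy is not optimal.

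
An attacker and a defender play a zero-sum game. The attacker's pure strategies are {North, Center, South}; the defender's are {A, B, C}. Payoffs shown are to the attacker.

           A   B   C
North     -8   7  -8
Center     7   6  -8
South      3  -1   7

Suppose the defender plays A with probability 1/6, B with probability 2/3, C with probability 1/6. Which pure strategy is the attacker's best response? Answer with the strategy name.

Expected payoff of North: (1/6)·(-8) + (2/3)·7 + (1/6)·(-8) = 2.
Expected payoff of Center: (1/6)·7 + (2/3)·6 + (1/6)·(-8) = 23/6.
Expected payoff of South: (1/6)·3 + (2/3)·(-1) + (1/6)·7 = 1.
The largest is 23/6, so the attacker's best response is Center.

Center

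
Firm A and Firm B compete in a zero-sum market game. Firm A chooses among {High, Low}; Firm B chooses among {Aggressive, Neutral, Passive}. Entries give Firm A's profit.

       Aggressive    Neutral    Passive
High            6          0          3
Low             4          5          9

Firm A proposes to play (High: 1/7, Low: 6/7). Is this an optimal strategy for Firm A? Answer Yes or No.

Against Aggressive this mix gives (1/7)·6 + (6/7)·4 = 30/7.
Against Neutral this mix gives (1/7)·0 + (6/7)·5 = 30/7.
Against Passive this mix gives (1/7)·3 + (6/7)·9 = 57/7.
All of Firm B's active replies (Aggressive, Neutral) yield 30/7, and no column does worse for Firm A. The mix makes Firm B indifferent and guarantees 30/7, so it is optimal.

Yes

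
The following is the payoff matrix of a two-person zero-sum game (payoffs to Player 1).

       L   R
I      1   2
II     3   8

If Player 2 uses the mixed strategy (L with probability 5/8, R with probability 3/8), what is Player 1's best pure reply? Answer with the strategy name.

II

Expected payoff of I: (5/8)·1 + (3/8)·2 = 11/8.
Expected payoff of II: (5/8)·3 + (3/8)·8 = 39/8.
The largest is 39/8, so Player 1's best response is II.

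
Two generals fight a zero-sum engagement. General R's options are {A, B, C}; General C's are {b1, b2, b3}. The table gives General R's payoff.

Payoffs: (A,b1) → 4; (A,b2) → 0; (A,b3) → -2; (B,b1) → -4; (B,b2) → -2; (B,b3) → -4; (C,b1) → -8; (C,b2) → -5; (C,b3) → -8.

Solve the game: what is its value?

Row minima: A → -2, B → -4, C → -8; maximin = -2.
Column maxima: b1 → 4, b2 → 0, b3 → -2; minimax = -2.
Since maximin = minimax = -2, there is a saddle point and the value is -2.

-2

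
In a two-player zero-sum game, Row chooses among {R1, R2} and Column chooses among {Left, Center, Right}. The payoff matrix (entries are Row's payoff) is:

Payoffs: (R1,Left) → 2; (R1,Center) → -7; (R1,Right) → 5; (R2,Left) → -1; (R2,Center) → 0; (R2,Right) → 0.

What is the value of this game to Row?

-7/10

Row minima: R1 → -7, R2 → -1; maximin = -1.
Column maxima: Left → 2, Center → 0, Right → 5; minimax = 0.
-1 ≠ 0, so there is no saddle point; optimal play is mixed.
Right is strictly dominated by Left (it gives Row strictly more in every row), so Column never plays it.
On the remaining 2×2 (R1, R2 vs Left, Center):
Let Row play R1 with probability p. Expected payoff against Left: 2p + (-1)(1−p) = 3p − 1; against Center: (-7)p + 0(1−p) = −7p.
Setting these equal: 3p − 1 = −7p ⇒ 10p = 1 ⇒ p = 1/10, and the value is (3)·(1/10) − 1 = -7/10.
For Column: with q = P(Left), equating R1's and R2's payoffs gives 9q − 7 = −q ⇒ q = 7/10.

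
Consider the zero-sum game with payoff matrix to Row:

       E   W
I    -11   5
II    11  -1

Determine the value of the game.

11/7

Row minima: I → -11, II → -1; maximin = -1.
Column maxima: E → 11, W → 5; minimax = 5.
-1 ≠ 5, so there is no saddle point; optimal play is mixed.
Let Row play I with probability p. Expected payoff against E: (-11)p + 11(1−p) = −22p + 11; against W: 5p + (-1)(1−p) = 6p − 1.
Setting these equal: −22p + 11 = 6p − 1 ⇒ −28p = -12 ⇒ p = 3/7, and the value is (-22)·(3/7) + 11 = 11/7.
For Column: with q = P(E), equating I's and II's payoffs gives −16q + 5 = 12q − 1 ⇒ q = 3/14.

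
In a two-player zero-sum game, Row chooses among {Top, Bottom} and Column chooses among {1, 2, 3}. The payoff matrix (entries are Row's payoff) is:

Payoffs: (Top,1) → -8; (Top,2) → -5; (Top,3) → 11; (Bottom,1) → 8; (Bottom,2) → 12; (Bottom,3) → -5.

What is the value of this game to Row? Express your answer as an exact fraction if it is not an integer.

Row minima: Top → -8, Bottom → -5; maximin = -5.
Column maxima: 1 → 8, 2 → 12, 3 → 11; minimax = 8.
-5 ≠ 8, so there is no saddle point; optimal play is mixed.
2 is strictly dominated by 1 (it gives Row strictly more in every row), so Column never plays it.
On the remaining 2×2 (Top, Bottom vs 1, 3):
Let Row play Top with probability p. Expected payoff against 1: (-8)p + 8(1−p) = −16p + 8; against 3: 11p + (-5)(1−p) = 16p − 5.
Setting these equal: −16p + 8 = 16p − 5 ⇒ −32p = -13 ⇒ p = 13/32, and the value is (-16)·(13/32) + 8 = 3/2.
For Column: with q = P(1), equating Top's and Bottom's payoffs gives −19q + 11 = 13q − 5 ⇒ q = 1/2.

3/2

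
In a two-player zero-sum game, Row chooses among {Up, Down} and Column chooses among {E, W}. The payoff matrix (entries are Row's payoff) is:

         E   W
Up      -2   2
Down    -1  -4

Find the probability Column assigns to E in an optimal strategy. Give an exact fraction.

6/7

Row minima: Up → -2, Down → -4; maximin = -2.
Column maxima: E → -1, W → 2; minimax = -1.
-2 ≠ -1, so there is no saddle point; optimal play is mixed.
Let Row play Up with probability p. Expected payoff against E: (-2)p + (-1)(1−p) = −p − 1; against W: 2p + (-4)(1−p) = 6p − 4.
Setting these equal: −p − 1 = 6p − 4 ⇒ −7p = -3 ⇒ p = 3/7, and the value is (-1)·(3/7) − 1 = -10/7.
For Column: with q = P(E), equating Up's and Down's payoffs gives −4q + 2 = 3q − 4 ⇒ q = 6/7.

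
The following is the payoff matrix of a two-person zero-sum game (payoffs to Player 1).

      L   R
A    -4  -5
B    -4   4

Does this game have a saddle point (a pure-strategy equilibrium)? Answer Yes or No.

Yes

Row minima: A → -5, B → -4; maximin = -4.
Column maxima: L → -4, R → 4; minimax = -4.
maximin = minimax = -4, so a saddle point exists.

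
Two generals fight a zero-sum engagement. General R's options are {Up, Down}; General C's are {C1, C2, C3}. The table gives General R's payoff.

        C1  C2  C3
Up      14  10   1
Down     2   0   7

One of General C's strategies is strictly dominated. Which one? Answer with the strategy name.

C2 holds General R's payoff strictly below C1 in every row: 10 < 14, 0 < 2.
So C1 is strictly dominated for General C.

C1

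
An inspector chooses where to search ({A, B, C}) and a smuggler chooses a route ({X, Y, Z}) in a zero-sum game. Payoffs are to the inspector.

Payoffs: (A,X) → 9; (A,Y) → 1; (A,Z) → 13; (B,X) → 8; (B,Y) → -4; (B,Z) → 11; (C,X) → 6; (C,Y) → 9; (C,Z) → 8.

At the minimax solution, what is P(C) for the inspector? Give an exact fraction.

8/11

Row minima: A → 1, B → -4, C → 6; maximin = 6.
Column maxima: X → 9, Y → 9, Z → 13; minimax = 9.
6 ≠ 9, so there is no saddle point; optimal play is mixed.
B is strictly dominated by A, so the inspector never plays it.
Z is strictly dominated by X (it gives the inspector strictly more in every row), so the smuggler never plays it.
On the remaining 2×2 (A, C vs X, Y):
Let the inspector play A with probability p. Expected payoff against X: 9p + 6(1−p) = 3p + 6; against Y: 1p + 9(1−p) = −8p + 9.
Setting these equal: 3p + 6 = −8p + 9 ⇒ 11p = 3 ⇒ p = 3/11, and the value is (3)·(3/11) + 6 = 75/11.
For the smuggler: with q = P(X), equating A's and C's payoffs gives 8q + 1 = −3q + 9 ⇒ q = 8/11.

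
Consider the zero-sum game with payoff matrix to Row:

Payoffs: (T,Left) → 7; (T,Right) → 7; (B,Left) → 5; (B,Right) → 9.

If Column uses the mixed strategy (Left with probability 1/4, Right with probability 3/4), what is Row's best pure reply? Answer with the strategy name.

B

Expected payoff of T: (1/4)·7 + (3/4)·7 = 7.
Expected payoff of B: (1/4)·5 + (3/4)·9 = 8.
The largest is 8, so Row's best response is B.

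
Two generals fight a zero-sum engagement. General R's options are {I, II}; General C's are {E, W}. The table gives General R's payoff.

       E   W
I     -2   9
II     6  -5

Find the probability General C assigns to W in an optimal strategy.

Row minima: I → -2, II → -5; maximin = -2.
Column maxima: E → 6, W → 9; minimax = 6.
-2 ≠ 6, so there is no saddle point; optimal play is mixed.
Let General R play I with probability p. Expected payoff against E: (-2)p + 6(1−p) = −8p + 6; against W: 9p + (-5)(1−p) = 14p − 5.
Setting these equal: −8p + 6 = 14p − 5 ⇒ −22p = -11 ⇒ p = 1/2, and the value is (-8)·(1/2) + 6 = 2.
For General C: with q = P(E), equating I's and II's payoffs gives −11q + 9 = 11q − 5 ⇒ q = 7/11.

4/11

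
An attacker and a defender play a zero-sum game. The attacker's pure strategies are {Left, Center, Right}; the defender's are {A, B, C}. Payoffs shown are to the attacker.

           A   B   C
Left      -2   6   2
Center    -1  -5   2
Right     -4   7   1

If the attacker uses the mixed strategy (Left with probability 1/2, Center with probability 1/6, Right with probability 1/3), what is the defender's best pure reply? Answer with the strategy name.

If the defender plays A, the attacker's expected payoff is (1/2)·(-2) + (1/6)·(-1) + (1/3)·(-4) = -5/2.
If the defender plays B, the attacker's expected payoff is (1/2)·6 + (1/6)·(-5) + (1/3)·7 = 9/2.
If the defender plays C, the attacker's expected payoff is (1/2)·2 + (1/6)·2 + (1/3)·1 = 5/3.
The defender minimizes the attacker's payoff; the smallest is -5/2, so the best response is A.

A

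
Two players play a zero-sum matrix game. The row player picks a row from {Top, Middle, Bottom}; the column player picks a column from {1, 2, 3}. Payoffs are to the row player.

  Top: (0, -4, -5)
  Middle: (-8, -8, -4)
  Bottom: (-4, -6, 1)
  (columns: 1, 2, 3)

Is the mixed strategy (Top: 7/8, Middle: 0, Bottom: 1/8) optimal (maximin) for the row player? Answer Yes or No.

Yes

Against 1 this mix gives (7/8)·0 + (1/8)·(-4) = -1/2.
Against 2 this mix gives (7/8)·(-4) + (1/8)·(-6) = -17/4.
Against 3 this mix gives (7/8)·(-5) + (1/8)·1 = -17/4.
All of the column player's active replies (2, 3) yield -17/4, and no column does worse for the row player. The mix makes the column player indifferent and guarantees -17/4, so it is optimal.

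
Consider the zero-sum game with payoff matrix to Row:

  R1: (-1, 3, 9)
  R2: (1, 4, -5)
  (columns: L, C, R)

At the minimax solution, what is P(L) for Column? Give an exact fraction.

Row minima: R1 → -1, R2 → -5; maximin = -1.
Column maxima: L → 1, C → 4, R → 9; minimax = 1.
-1 ≠ 1, so there is no saddle point; optimal play is mixed.
C is strictly dominated by L (it gives Row strictly more in every row), so Column never plays it.
On the remaining 2×2 (R1, R2 vs L, R):
Let Row play R1 with probability p. Expected payoff against L: (-1)p + 1(1−p) = −2p + 1; against R: 9p + (-5)(1−p) = 14p − 5.
Setting these equal: −2p + 1 = 14p − 5 ⇒ −16p = -6 ⇒ p = 3/8, and the value is (-2)·(3/8) + 1 = 1/4.
For Column: with q = P(L), equating R1's and R2's payoffs gives −10q + 9 = 6q − 5 ⇒ q = 7/8.

7/8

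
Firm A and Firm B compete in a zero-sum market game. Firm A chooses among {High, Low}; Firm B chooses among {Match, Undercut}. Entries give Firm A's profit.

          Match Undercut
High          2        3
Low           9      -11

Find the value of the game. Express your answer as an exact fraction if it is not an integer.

7/3

Row minima: High → 2, Low → -11; maximin = 2.
Column maxima: Match → 9, Undercut → 3; minimax = 3.
2 ≠ 3, so there is no saddle point; optimal play is mixed.
Let Firm A play High with probability p. Expected payoff against Match: 2p + 9(1−p) = −7p + 9; against Undercut: 3p + (-11)(1−p) = 14p − 11.
Setting these equal: −7p + 9 = 14p − 11 ⇒ −21p = -20 ⇒ p = 20/21, and the value is (-7)·(20/21) + 9 = 7/3.
For Firm B: with q = P(Match), equating High's and Low's payoffs gives −q + 3 = 20q − 11 ⇒ q = 2/3.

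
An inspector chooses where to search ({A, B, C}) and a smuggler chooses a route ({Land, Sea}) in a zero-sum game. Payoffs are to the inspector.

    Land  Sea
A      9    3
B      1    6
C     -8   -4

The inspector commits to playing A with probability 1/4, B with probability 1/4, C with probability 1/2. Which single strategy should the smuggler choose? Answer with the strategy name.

Land

If the smuggler plays Land, the inspector's expected payoff is (1/4)·9 + (1/4)·1 + (1/2)·(-8) = -3/2.
If the smuggler plays Sea, the inspector's expected payoff is (1/4)·3 + (1/4)·6 + (1/2)·(-4) = 1/4.
The smuggler minimizes the inspector's payoff; the smallest is -3/2, so the best response is Land.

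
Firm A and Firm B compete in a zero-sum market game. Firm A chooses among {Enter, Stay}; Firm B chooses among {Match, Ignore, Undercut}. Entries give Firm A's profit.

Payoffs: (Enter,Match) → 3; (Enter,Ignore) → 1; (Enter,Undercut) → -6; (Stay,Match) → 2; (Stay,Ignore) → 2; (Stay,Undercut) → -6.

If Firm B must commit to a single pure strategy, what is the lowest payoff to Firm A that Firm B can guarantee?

-6

Column maxima: Match → 3, Ignore → 2, Undercut → -6.
The smallest of these is -6.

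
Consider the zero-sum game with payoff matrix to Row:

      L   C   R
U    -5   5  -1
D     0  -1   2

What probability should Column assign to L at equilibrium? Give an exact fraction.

Row minima: U → -5, D → -1; maximin = -1.
Column maxima: L → 0, C → 5, R → 2; minimax = 0.
-1 ≠ 0, so there is no saddle point; optimal play is mixed.
R is strictly dominated by L (it gives Row strictly more in every row), so Column never plays it.
On the remaining 2×2 (U, D vs L, C):
Let Row play U with probability p. Expected payoff against L: (-5)p + 0(1−p) = −5p; against C: 5p + (-1)(1−p) = 6p − 1.
Setting these equal: −5p = 6p − 1 ⇒ −11p = -1 ⇒ p = 1/11, and the value is (-5)·(1/11) = -5/11.
For Column: with q = P(L), equating U's and D's payoffs gives −10q + 5 = q − 1 ⇒ q = 6/11.

6/11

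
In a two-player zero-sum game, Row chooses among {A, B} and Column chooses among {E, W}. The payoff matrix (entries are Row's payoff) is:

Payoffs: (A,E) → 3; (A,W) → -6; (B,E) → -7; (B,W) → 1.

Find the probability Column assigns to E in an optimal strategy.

7/17

Row minima: A → -6, B → -7; maximin = -6.
Column maxima: E → 3, W → 1; minimax = 1.
-6 ≠ 1, so there is no saddle point; optimal play is mixed.
Let Row play A with probability p. Expected payoff against E: 3p + (-7)(1−p) = 10p − 7; against W: (-6)p + 1(1−p) = −7p + 1.
Setting these equal: 10p − 7 = −7p + 1 ⇒ 17p = 8 ⇒ p = 8/17, and the value is (10)·(8/17) − 7 = -39/17.
For Column: with q = P(E), equating A's and B's payoffs gives 9q − 6 = −8q + 1 ⇒ q = 7/17.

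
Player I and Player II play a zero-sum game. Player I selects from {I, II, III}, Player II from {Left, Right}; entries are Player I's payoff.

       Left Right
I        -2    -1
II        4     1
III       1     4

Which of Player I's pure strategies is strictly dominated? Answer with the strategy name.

II gives a strictly higher payoff than I against every column: 4 > -2, 1 > -1.
So I is strictly dominated and Player I never plays it.

I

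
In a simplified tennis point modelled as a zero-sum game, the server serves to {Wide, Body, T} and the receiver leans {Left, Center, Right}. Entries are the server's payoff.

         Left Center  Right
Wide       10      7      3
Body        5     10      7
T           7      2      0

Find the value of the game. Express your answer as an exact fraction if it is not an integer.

55/9

Row minima: Wide → 3, Body → 5, T → 0; maximin = 5.
Column maxima: Left → 10, Center → 10, Right → 7; minimax = 7.
5 ≠ 7, so there is no saddle point; optimal play is mixed.
T is strictly dominated by Wide, so the server never plays it.
Center is strictly dominated by Right (it gives the server strictly more in every row), so the receiver never plays it.
On the remaining 2×2 (Wide, Body vs Left, Right):
Let the server play Wide with probability p. Expected payoff against Left: 10p + 5(1−p) = 5p + 5; against Right: 3p + 7(1−p) = −4p + 7.
Setting these equal: 5p + 5 = −4p + 7 ⇒ 9p = 2 ⇒ p = 2/9, and the value is (5)·(2/9) + 5 = 55/9.
For the receiver: with q = P(Left), equating Wide's and Body's payoffs gives 7q + 3 = −2q + 7 ⇒ q = 4/9.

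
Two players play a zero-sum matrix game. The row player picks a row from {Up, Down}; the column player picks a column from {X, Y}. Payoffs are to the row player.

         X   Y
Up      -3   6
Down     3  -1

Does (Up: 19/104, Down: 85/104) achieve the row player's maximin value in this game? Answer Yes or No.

Against X this mix gives (19/104)·(-3) + (85/104)·3 = 99/52.
Against Y this mix gives (19/104)·6 + (85/104)·(-1) = 29/104.
The column player will play Y, holding the row player to 29/104. Shifting weight toward the row that does better against Y would raise this floor (the equalizing mix achieves 15/13 against both Y and X), so the proposed strategy is not optimal.

No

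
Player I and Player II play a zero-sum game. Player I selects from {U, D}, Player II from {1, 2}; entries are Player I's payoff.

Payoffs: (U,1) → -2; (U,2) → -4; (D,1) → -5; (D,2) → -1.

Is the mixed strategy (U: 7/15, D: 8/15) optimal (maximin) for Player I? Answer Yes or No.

Against 1 this mix gives (7/15)·(-2) + (8/15)·(-5) = -18/5.
Against 2 this mix gives (7/15)·(-4) + (8/15)·(-1) = -12/5.
Player II will play 1, holding Player I to -18/5. Shifting weight toward the row that does better against 1 would raise this floor (the equalizing mix achieves -3 against both 1 and 2), so the proposed strategy is not optimal.

No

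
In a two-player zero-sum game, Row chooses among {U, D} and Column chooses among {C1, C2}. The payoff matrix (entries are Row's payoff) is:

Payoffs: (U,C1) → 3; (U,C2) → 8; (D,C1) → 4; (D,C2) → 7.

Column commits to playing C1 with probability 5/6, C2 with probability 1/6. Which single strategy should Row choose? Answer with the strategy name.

Expected payoff of U: (5/6)·3 + (1/6)·8 = 23/6.
Expected payoff of D: (5/6)·4 + (1/6)·7 = 9/2.
The largest is 9/2, so Row's best response is D.

D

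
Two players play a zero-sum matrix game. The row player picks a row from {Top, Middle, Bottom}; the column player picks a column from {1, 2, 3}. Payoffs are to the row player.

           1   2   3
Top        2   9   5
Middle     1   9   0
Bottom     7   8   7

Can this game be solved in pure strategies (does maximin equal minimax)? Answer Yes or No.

Row minima: Top → 2, Middle → 0, Bottom → 7; maximin = 7.
Column maxima: 1 → 7, 2 → 9, 3 → 7; minimax = 7.
maximin = minimax = 7, so a saddle point exists.

Yes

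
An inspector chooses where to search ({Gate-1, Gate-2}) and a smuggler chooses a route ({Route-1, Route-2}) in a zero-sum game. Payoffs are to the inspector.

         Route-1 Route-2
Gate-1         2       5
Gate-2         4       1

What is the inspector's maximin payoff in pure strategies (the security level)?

Row minima: Gate-1 → 2, Gate-2 → 1.
The best of these is 2.

2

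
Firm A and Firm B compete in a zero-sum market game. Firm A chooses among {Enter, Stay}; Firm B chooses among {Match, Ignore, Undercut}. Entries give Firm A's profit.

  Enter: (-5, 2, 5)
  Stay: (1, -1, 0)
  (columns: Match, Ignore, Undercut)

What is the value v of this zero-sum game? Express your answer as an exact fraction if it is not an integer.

Row minima: Enter → -5, Stay → -1; maximin = -1.
Column maxima: Match → 1, Ignore → 2, Undercut → 5; minimax = 1.
-1 ≠ 1, so there is no saddle point; optimal play is mixed.
Undercut is strictly dominated by Ignore (it gives Firm A strictly more in every row), so Firm B never plays it.
On the remaining 2×2 (Enter, Stay vs Match, Ignore):
Let Firm A play Enter with probability p. Expected payoff against Match: (-5)p + 1(1−p) = −6p + 1; against Ignore: 2p + (-1)(1−p) = 3p − 1.
Setting these equal: −6p + 1 = 3p − 1 ⇒ −9p = -2 ⇒ p = 2/9, and the value is (-6)·(2/9) + 1 = -1/3.
For Firm B: with q = P(Match), equating Enter's and Stay's payoffs gives −7q + 2 = 2q − 1 ⇒ q = 1/3.

-1/3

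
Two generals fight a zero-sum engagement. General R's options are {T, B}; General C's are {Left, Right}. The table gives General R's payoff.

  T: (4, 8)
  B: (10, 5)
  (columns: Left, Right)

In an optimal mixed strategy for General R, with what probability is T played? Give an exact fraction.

5/9

Row minima: T → 4, B → 5; maximin = 5.
Column maxima: Left → 10, Right → 8; minimax = 8.
5 ≠ 8, so there is no saddle point; optimal play is mixed.
Let General R play T with probability p. Expected payoff against Left: 4p + 10(1−p) = −6p + 10; against Right: 8p + 5(1−p) = 3p + 5.
Setting these equal: −6p + 10 = 3p + 5 ⇒ −9p = -5 ⇒ p = 5/9, and the value is (-6)·(5/9) + 10 = 20/3.
For General C: with q = P(Left), equating T's and B's payoffs gives −4q + 8 = 5q + 5 ⇒ q = 1/3.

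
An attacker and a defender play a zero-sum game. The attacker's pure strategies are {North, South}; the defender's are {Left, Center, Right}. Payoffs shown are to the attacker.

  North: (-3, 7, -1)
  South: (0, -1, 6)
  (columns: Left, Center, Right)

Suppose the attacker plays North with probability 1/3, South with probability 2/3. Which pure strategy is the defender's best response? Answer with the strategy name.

Left

If the defender plays Left, the attacker's expected payoff is (1/3)·(-3) + (2/3)·0 = -1.
If the defender plays Center, the attacker's expected payoff is (1/3)·7 + (2/3)·(-1) = 5/3.
If the defender plays Right, the attacker's expected payoff is (1/3)·(-1) + (2/3)·6 = 11/3.
The defender minimizes the attacker's payoff; the smallest is -1, so the best response is Left.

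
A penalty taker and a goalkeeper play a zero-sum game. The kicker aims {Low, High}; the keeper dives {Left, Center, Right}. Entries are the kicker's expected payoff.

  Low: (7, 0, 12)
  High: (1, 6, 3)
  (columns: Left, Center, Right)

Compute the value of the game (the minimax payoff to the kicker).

Row minima: Low → 0, High → 1; maximin = 1.
Column maxima: Left → 7, Center → 6, Right → 12; minimax = 6.
1 ≠ 6, so there is no saddle point; optimal play is mixed.
Right is strictly dominated by Left (it gives the kicker strictly more in every row), so the keeper never plays it.
On the remaining 2×2 (Low, High vs Left, Center):
Let the kicker play Low with probability p. Expected payoff against Left: 7p + 1(1−p) = 6p + 1; against Center: 0p + 6(1−p) = −6p + 6.
Setting these equal: 6p + 1 = −6p + 6 ⇒ 12p = 5 ⇒ p = 5/12, and the value is (6)·(5/12) + 1 = 7/2.
For the keeper: with q = P(Left), equating Low's and High's payoffs gives 7q = −5q + 6 ⇒ q = 1/2.

7/2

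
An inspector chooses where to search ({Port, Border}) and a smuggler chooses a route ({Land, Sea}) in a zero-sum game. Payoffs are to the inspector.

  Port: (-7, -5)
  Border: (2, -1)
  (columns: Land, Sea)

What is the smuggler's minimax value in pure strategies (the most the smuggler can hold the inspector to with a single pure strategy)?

Column maxima: Land → 2, Sea → -1.
The smallest of these is -1.

-1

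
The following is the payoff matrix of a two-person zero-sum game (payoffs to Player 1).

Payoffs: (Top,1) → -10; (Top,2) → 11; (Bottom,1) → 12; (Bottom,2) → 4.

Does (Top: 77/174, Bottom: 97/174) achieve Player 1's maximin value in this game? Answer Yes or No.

Against 1 this mix gives (77/174)·(-10) + (97/174)·12 = 197/87.
Against 2 this mix gives (77/174)·11 + (97/174)·4 = 1235/174.
Player 2 will play 1, holding Player 1 to 197/87. Shifting weight toward the row that does better against 1 would raise this floor (the equalizing mix achieves 172/29 against both 1 and 2), so the proposed strategy is not optimal.

No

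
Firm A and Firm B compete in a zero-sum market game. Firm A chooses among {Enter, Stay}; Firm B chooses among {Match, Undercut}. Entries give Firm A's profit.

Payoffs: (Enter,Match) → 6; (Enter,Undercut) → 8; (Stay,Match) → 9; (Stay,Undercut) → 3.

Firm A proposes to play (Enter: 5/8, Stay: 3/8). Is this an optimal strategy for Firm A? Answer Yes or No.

Against Match this mix gives (5/8)·6 + (3/8)·9 = 57/8.
Against Undercut this mix gives (5/8)·8 + (3/8)·3 = 49/8.
Firm B will play Undercut, holding Firm A to 49/8. Shifting weight toward the row that does better against Undercut would raise this floor (the equalizing mix achieves 27/4 against both Undercut and Match), so the proposed strategy is not optimal.

No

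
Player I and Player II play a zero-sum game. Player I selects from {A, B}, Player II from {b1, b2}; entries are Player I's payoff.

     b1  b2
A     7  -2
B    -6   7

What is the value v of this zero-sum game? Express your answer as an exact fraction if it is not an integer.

Row minima: A → -2, B → -6; maximin = -2.
Column maxima: b1 → 7, b2 → 7; minimax = 7.
-2 ≠ 7, so there is no saddle point; optimal play is mixed.
Let Player I play A with probability p. Expected payoff against b1: 7p + (-6)(1−p) = 13p − 6; against b2: (-2)p + 7(1−p) = −9p + 7.
Setting these equal: 13p − 6 = −9p + 7 ⇒ 22p = 13 ⇒ p = 13/22, and the value is (13)·(13/22) − 6 = 37/22.
For Player II: with q = P(b1), equating A's and B's payoffs gives 9q − 2 = −13q + 7 ⇒ q = 9/22.

37/22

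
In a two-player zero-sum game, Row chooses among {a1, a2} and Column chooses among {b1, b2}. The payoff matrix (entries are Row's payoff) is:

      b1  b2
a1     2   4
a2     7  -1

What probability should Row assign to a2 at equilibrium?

1/5

Row minima: a1 → 2, a2 → -1; maximin = 2.
Column maxima: b1 → 7, b2 → 4; minimax = 4.
2 ≠ 4, so there is no saddle point; optimal play is mixed.
Let Row play a1 with probability p. Expected payoff against b1: 2p + 7(1−p) = −5p + 7; against b2: 4p + (-1)(1−p) = 5p − 1.
Setting these equal: −5p + 7 = 5p − 1 ⇒ −10p = -8 ⇒ p = 4/5, and the value is (-5)·(4/5) + 7 = 3.
For Column: with q = P(b1), equating a1's and a2's payoffs gives −2q + 4 = 8q − 1 ⇒ q = 1/2.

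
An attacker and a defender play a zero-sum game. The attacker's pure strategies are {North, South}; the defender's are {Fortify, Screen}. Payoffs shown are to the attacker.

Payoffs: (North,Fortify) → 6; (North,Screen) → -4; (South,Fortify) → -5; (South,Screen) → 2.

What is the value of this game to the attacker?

Row minima: North → -4, South → -5; maximin = -4.
Column maxima: Fortify → 6, Screen → 2; minimax = 2.
-4 ≠ 2, so there is no saddle point; optimal play is mixed.
Let the attacker play North with probability p. Expected payoff against Fortify: 6p + (-5)(1−p) = 11p − 5; against Screen: (-4)p + 2(1−p) = −6p + 2.
Setting these equal: 11p − 5 = −6p + 2 ⇒ 17p = 7 ⇒ p = 7/17, and the value is (11)·(7/17) − 5 = -8/17.
For the defender: with q = P(Fortify), equating North's and South's payoffs gives 10q − 4 = −7q + 2 ⇒ q = 6/17.

-8/17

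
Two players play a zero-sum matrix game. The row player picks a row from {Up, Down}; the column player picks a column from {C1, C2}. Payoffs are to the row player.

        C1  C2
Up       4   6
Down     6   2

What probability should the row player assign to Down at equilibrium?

1/3

Row minima: Up → 4, Down → 2; maximin = 4.
Column maxima: C1 → 6, C2 → 6; minimax = 6.
4 ≠ 6, so there is no saddle point; optimal play is mixed.
Let the row player play Up with probability p. Expected payoff against C1: 4p + 6(1−p) = −2p + 6; against C2: 6p + 2(1−p) = 4p + 2.
Setting these equal: −2p + 6 = 4p + 2 ⇒ −6p = -4 ⇒ p = 2/3, and the value is (-2)·(2/3) + 6 = 14/3.
For the column player: with q = P(C1), equating Up's and Down's payoffs gives −2q + 6 = 4q + 2 ⇒ q = 2/3.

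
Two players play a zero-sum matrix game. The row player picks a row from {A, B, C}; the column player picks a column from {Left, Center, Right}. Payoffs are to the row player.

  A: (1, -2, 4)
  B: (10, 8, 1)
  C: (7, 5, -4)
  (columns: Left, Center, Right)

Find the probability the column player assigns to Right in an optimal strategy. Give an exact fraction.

Row minima: A → -2, B → 1, C → -4; maximin = 1.
Column maxima: Left → 10, Center → 8, Right → 4; minimax = 4.
1 ≠ 4, so there is no saddle point; optimal play is mixed.
C is strictly dominated by B, so the row player never plays it.
Left is strictly dominated by Center (it gives the row player strictly more in every row), so the column player never plays it.
On the remaining 2×2 (A, B vs Center, Right):
Let the row player play A with probability p. Expected payoff against Center: (-2)p + 8(1−p) = −10p + 8; against Right: 4p + 1(1−p) = 3p + 1.
Setting these equal: −10p + 8 = 3p + 1 ⇒ −13p = -7 ⇒ p = 7/13, and the value is (-10)·(7/13) + 8 = 34/13.
For the column player: with q = P(Center), equating A's and B's payoffs gives −6q + 4 = 7q + 1 ⇒ q = 3/13.

10/13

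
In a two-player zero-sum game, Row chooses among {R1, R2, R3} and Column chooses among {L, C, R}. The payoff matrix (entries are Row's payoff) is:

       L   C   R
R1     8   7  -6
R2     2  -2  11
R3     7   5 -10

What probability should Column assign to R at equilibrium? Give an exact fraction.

Row minima: R1 → -6, R2 → -2, R3 → -10; maximin = -2.
Column maxima: L → 8, C → 7, R → 11; minimax = 7.
-2 ≠ 7, so there is no saddle point; optimal play is mixed.
R3 is strictly dominated by R1, so Row never plays it.
L is strictly dominated by C (it gives Row strictly more in every row), so Column never plays it.
On the remaining 2×2 (R1, R2 vs C, R):
Let Row play R1 with probability p. Expected payoff against C: 7p + (-2)(1−p) = 9p − 2; against R: (-6)p + 11(1−p) = −17p + 11.
Setting these equal: 9p − 2 = −17p + 11 ⇒ 26p = 13 ⇒ p = 1/2, and the value is (9)·(1/2) − 2 = 5/2.
For Column: with q = P(C), equating R1's and R2's payoffs gives 13q − 6 = −13q + 11 ⇒ q = 17/26.

9/26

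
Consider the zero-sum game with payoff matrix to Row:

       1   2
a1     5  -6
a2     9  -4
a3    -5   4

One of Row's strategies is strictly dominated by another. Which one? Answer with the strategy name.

a2 gives a strictly higher payoff than a1 against every column: 9 > 5, -4 > -6.
So a1 is strictly dominated and Row never plays it.

a1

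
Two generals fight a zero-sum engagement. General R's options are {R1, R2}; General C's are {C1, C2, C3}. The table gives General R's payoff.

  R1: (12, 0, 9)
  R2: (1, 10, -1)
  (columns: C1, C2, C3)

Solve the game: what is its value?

9/2

Row minima: R1 → 0, R2 → -1; maximin = 0.
Column maxima: C1 → 12, C2 → 10, C3 → 9; minimax = 9.
0 ≠ 9, so there is no saddle point; optimal play is mixed.
C1 is strictly dominated by C3 (it gives General R strictly more in every row), so General C never plays it.
On the remaining 2×2 (R1, R2 vs C2, C3):
Let General R play R1 with probability p. Expected payoff against C2: 0p + 10(1−p) = −10p + 10; against C3: 9p + (-1)(1−p) = 10p − 1.
Setting these equal: −10p + 10 = 10p − 1 ⇒ −20p = -11 ⇒ p = 11/20, and the value is (-10)·(11/20) + 10 = 9/2.
For General C: with q = P(C2), equating R1's and R2's payoffs gives −9q + 9 = 11q − 1 ⇒ q = 1/2.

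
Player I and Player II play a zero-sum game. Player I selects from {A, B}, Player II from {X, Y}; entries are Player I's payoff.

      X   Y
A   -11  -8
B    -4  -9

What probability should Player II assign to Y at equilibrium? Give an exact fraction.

7/8

Row minima: A → -11, B → -9; maximin = -9.
Column maxima: X → -4, Y → -8; minimax = -8.
-9 ≠ -8, so there is no saddle point; optimal play is mixed.
Let Player I play A with probability p. Expected payoff against X: (-11)p + (-4)(1−p) = −7p − 4; against Y: (-8)p + (-9)(1−p) = p − 9.
Setting these equal: −7p − 4 = p − 9 ⇒ −8p = -5 ⇒ p = 5/8, and the value is (-7)·(5/8) − 4 = -67/8.
For Player II: with q = P(X), equating A's and B's payoffs gives −3q − 8 = 5q − 9 ⇒ q = 1/8.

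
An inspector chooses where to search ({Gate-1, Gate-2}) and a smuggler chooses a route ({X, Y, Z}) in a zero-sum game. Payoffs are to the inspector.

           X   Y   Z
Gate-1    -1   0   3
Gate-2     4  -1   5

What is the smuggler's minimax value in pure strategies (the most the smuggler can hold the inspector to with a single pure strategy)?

Column maxima: X → 4, Y → 0, Z → 5.
The smallest of these is 0.

0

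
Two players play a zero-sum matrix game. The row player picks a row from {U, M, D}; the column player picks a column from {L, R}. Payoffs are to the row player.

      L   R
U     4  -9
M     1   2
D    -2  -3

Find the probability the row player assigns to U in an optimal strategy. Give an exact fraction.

Row minima: U → -9, M → 1, D → -3; maximin = 1.
Column maxima: L → 4, R → 2; minimax = 2.
1 ≠ 2, so there is no saddle point; optimal play is mixed.
D is strictly dominated by M, so the row player never plays it.
On the remaining 2×2 (U, M vs L, R):
Let the row player play U with probability p. Expected payoff against L: 4p + 1(1−p) = 3p + 1; against R: (-9)p + 2(1−p) = −11p + 2.
Setting these equal: 3p + 1 = −11p + 2 ⇒ 14p = 1 ⇒ p = 1/14, and the value is (3)·(1/14) + 1 = 17/14.
For the column player: with q = P(L), equating U's and M's payoffs gives 13q − 9 = −q + 2 ⇒ q = 11/14.

1/14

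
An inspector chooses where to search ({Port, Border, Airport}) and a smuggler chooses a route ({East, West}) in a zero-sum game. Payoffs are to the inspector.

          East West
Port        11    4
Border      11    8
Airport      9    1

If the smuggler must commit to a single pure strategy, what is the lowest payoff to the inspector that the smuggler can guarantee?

Column maxima: East → 11, West → 8.
The smallest of these is 8.

8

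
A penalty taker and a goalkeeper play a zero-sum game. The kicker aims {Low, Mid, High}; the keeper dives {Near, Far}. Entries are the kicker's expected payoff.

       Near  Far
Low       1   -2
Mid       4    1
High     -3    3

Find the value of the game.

Row minima: Low → -2, Mid → 1, High → -3; maximin = 1.
Column maxima: Near → 4, Far → 3; minimax = 3.
1 ≠ 3, so there is no saddle point; optimal play is mixed.
Low is strictly dominated by Mid, so the kicker never plays it.
On the remaining 2×2 (Mid, High vs Near, Far):
Let the kicker play Mid with probability p. Expected payoff against Near: 4p + (-3)(1−p) = 7p − 3; against Far: 1p + 3(1−p) = −2p + 3.
Setting these equal: 7p − 3 = −2p + 3 ⇒ 9p = 6 ⇒ p = 2/3, and the value is (7)·(2/3) − 3 = 5/3.
For the keeper: with q = P(Near), equating Mid's and High's payoffs gives 3q + 1 = −6q + 3 ⇒ q = 2/9.

5/3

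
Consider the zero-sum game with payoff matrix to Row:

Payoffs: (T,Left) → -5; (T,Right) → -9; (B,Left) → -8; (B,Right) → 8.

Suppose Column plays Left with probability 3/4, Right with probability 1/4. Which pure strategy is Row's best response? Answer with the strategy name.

B

Expected payoff of T: (3/4)·(-5) + (1/4)·(-9) = -6.
Expected payoff of B: (3/4)·(-8) + (1/4)·8 = -4.
The largest is -4, so Row's best response is B.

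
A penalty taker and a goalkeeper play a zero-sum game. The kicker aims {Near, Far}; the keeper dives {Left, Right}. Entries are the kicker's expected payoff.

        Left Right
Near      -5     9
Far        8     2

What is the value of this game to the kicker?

41/10

Row minima: Near → -5, Far → 2; maximin = 2.
Column maxima: Left → 8, Right → 9; minimax = 8.
2 ≠ 8, so there is no saddle point; optimal play is mixed.
Let the kicker play Near with probability p. Expected payoff against Left: (-5)p + 8(1−p) = −13p + 8; against Right: 9p + 2(1−p) = 7p + 2.
Setting these equal: −13p + 8 = 7p + 2 ⇒ −20p = -6 ⇒ p = 3/10, and the value is (-13)·(3/10) + 8 = 41/10.
For the keeper: with q = P(Left), equating Near's and Far's payoffs gives −14q + 9 = 6q + 2 ⇒ q = 7/20.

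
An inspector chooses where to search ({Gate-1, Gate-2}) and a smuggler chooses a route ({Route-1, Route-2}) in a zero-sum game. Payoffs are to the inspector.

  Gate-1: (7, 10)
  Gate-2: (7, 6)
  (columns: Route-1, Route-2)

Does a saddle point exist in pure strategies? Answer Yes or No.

Yes

Row minima: Gate-1 → 7, Gate-2 → 6; maximin = 7.
Column maxima: Route-1 → 7, Route-2 → 10; minimax = 7.
maximin = minimax = 7, so a saddle point exists.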